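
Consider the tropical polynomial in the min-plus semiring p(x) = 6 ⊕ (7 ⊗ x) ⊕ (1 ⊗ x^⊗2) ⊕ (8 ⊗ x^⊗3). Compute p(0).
p(0) = 1

A tropical monomial a ⊗ x^⊗i evaluates to a + i · x. Evaluating each term at x = 0:
  Term 0 contributes 6 + 0 · 0 = 6
  Term 1 contributes 7 + 1 · 0 = 7
  Term 2 contributes 1 + 2 · 0 = 1
  Term 3 contributes 8 + 3 · 0 = 8
p(0) = ⊕ of these = min[6, 7, 1, 8] = 1.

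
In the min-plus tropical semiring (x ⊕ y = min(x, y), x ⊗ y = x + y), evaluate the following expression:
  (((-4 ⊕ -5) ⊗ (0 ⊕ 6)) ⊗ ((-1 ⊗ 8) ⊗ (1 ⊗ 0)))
(((-4 ⊕ -5) ⊗ (0 ⊕ 6)) ⊗ ((-1 ⊗ 8) ⊗ (1 ⊗ 0))) = 3

Expand innermost to outermost. Recall ⊕ takes the minimum of its arguments and ⊗ takes their sum. Working out the expression (((-4 ⊕ -5) ⊗ (0 ⊕ 6)) ⊗ ((-1 ⊗ 8) ⊗ (1 ⊗ 0))) gives 3.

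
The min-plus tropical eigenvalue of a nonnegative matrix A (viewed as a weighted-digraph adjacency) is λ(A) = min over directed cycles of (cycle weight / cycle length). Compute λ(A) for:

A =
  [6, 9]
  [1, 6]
λ(A) = 5

Enumerate directed cycles and compute their means (weight / length). Sample:
  cycle 0 → 0: weight = 6, length = 1, mean = 6/1 ≈ 6.000
  cycle 1 → 1: weight = 6, length = 1, mean = 6/1 ≈ 6.000
  cycle 0 → 1 → 0: weight = 10, length = 2, mean = 10/2 ≈ 5.000
  cycle 1 → 0 → 1: weight = 10, length = 2, mean = 10/2 ≈ 5.000
Minimum mean = 5.000, attained e.g. along the cycle 0 → 1 → 0 with weight 10 and length 2. So λ(A) = 10/2 = 5.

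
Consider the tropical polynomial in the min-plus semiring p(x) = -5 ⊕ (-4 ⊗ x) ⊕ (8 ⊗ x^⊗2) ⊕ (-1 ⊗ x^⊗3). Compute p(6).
p(6) = -5

A tropical monomial a ⊗ x^⊗i evaluates to a + i · x. Evaluating each term at x = 6:
  Term 0 contributes -5 + 0 · 6 = -5
  Term 1 contributes -4 + 1 · 6 = 2
  Term 2 contributes 8 + 2 · 6 = 20
  Term 3 contributes -1 + 3 · 6 = 17
p(6) = ⊕ of these = min[-5, 2, 20, 17] = -5.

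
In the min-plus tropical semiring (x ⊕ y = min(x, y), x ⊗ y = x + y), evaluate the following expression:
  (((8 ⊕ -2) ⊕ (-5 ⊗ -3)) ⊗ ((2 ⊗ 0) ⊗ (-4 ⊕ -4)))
(((8 ⊕ -2) ⊕ (-5 ⊗ -3)) ⊗ ((2 ⊗ 0) ⊗ (-4 ⊕ -4))) = -10

Expand innermost to outermost. Recall ⊕ takes the minimum of its arguments and ⊗ takes their sum. Working out the expression (((8 ⊕ -2) ⊕ (-5 ⊗ -3)) ⊗ ((2 ⊗ 0) ⊗ (-4 ⊕ -4))) gives -10.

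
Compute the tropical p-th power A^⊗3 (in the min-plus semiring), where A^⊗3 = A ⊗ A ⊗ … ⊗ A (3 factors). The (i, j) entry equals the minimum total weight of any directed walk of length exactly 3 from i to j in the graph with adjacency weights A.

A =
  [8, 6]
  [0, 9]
A^⊗3 =
  [14, 12]
  [6, 14]

Each entry (A^⊗3)_ij equals the minimum over all length-3 walks i = v_0 → v_1 → … → v_3 = j of Σ_t A[v_t][v_{t+1}]. For example, for (i, j) = (0, 1) we minimise over 4 possible intermediate vertex sequences; the minimum is 12, attained along the walk 0 → 1 → 0 → 1.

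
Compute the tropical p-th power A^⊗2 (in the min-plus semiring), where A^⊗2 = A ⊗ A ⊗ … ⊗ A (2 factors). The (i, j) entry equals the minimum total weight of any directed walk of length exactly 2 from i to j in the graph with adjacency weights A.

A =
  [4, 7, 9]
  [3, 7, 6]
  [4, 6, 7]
A^⊗2 =
  [8, 11, 13]
  [7, 10, 12]
  [8, 11, 12]

Each entry (A^⊗2)_ij equals the minimum over all length-2 walks i = v_0 → v_1 → … → v_2 = j of Σ_t A[v_t][v_{t+1}]. For example, for (i, j) = (0, 2) we minimise over 3 possible intermediate vertex sequences; the minimum is 13, attained along the walk 0 → 0 → 2.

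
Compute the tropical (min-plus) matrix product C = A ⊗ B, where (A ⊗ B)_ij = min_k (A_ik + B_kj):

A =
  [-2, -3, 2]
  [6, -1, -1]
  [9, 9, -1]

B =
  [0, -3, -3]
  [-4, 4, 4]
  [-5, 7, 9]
A ⊗ B =
  [-7, -5, -5]
  [-6, 3, 3]
  [-6, 6, 6]

Apply the min-plus product entry-by-entry:
  C[0][0] = min over k of (A[0][0] + B[0][0] = -2 + 0 = -2, A[0][1] + B[1][0] = -3 + -4 = -7, A[0][2] + B[2][0] = 2 + -5 = -3) = -7 (attained at k = 1)
  C[0][1] = min over k of (A[0][0] + B[0][1] = -2 + -3 = -5, A[0][1] + B[1][1] = -3 + 4 = 1, A[0][2] + B[2][1] = 2 + 7 = 9) = -5 (attained at k = 0)
  C[0][2] = min over k of (A[0][0] + B[0][2] = -2 + -3 = -5, A[0][1] + B[1][2] = -3 + 4 = 1, A[0][2] + B[2][2] = 2 + 9 = 11) = -5 (attained at k = 0)
  C[1][0] = min over k of (A[1][0] + B[0][0] = 6 + 0 = 6, A[1][1] + B[1][0] = -1 + -4 = -5, A[1][2] + B[2][0] = -1 + -5 = -6) = -6 (attained at k = 2)
  C[1][1] = min over k of (A[1][0] + B[0][1] = 6 + -3 = 3, A[1][1] + B[1][1] = -1 + 4 = 3, A[1][2] + B[2][1] = -1 + 7 = 6) = 3 (attained at k = 0)
  C[1][2] = min over k of (A[1][0] + B[0][2] = 6 + -3 = 3, A[1][1] + B[1][2] = -1 + 4 = 3, A[1][2] + B[2][2] = -1 + 9 = 8) = 3 (attained at k = 0)
  C[2][0] = min over k of (A[2][0] + B[0][0] = 9 + 0 = 9, A[2][1] + B[1][0] = 9 + -4 = 5, A[2][2] + B[2][0] = -1 + -5 = -6) = -6 (attained at k = 2)
  C[2][1] = min over k of (A[2][0] + B[0][1] = 9 + -3 = 6, A[2][1] + B[1][1] = 9 + 4 = 13, A[2][2] + B[2][1] = -1 + 7 = 6) = 6 (attained at k = 0)
  C[2][2] = min over k of (A[2][0] + B[0][2] = 9 + -3 = 6, A[2][1] + B[1][2] = 9 + 4 = 13, A[2][2] + B[2][2] = -1 + 9 = 8) = 6 (attained at k = 0)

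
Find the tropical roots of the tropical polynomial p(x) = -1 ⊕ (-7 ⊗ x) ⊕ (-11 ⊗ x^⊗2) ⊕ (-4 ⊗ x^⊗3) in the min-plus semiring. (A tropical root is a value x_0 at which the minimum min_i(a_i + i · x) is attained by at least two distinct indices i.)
Roots: {-7, 4, 6}

Each tropical root is a break point of the lower envelope of the lines y = a_i + i · x (there are 4 lines, with slopes 0, 1, ..., 3). Only the lines that attain the minimum somewhere contribute to roots; other lines are dominated. Here the surviving (envelope) indices are i = 3, i = 2, i = 1, i = 0.
Intersections between consecutive envelope lines give the roots: for adjacent envelope indices i < j the intersection is x = (a_i − a_j) / (j − i). Reading off the sorted break points: {-7, 4, 6}.
Verification: at each break x_0, at least two indices attain the minimum of min_i(a_i + i · x_0).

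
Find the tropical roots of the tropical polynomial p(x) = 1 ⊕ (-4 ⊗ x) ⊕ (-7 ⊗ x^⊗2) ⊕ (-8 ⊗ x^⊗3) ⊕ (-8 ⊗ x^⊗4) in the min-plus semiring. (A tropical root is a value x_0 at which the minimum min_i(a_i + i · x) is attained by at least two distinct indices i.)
Roots: {0, 1, 3, 5}

Each tropical root is a break point of the lower envelope of the lines y = a_i + i · x (there are 5 lines, with slopes 0, 1, ..., 4). Only the lines that attain the minimum somewhere contribute to roots; other lines are dominated. Here the surviving (envelope) indices are i = 4, i = 3, i = 2, i = 1, i = 0.
Intersections between consecutive envelope lines give the roots: for adjacent envelope indices i < j the intersection is x = (a_i − a_j) / (j − i). Reading off the sorted break points: {0, 1, 3, 5}.
Verification: at each break x_0, at least two indices attain the minimum of min_i(a_i + i · x_0).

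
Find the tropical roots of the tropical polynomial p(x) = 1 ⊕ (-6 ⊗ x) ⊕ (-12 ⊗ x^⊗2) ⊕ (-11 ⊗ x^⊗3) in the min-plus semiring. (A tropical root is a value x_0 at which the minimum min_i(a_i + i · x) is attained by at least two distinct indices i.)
Roots: {-1, 6, 7}

Each tropical root is a break point of the lower envelope of the lines y = a_i + i · x (there are 4 lines, with slopes 0, 1, ..., 3). Only the lines that attain the minimum somewhere contribute to roots; other lines are dominated. Here the surviving (envelope) indices are i = 3, i = 2, i = 1, i = 0.
Intersections between consecutive envelope lines give the roots: for adjacent envelope indices i < j the intersection is x = (a_i − a_j) / (j − i). Reading off the sorted break points: {-1, 6, 7}.
Verification: at each break x_0, at least two indices attain the minimum of min_i(a_i + i · x_0).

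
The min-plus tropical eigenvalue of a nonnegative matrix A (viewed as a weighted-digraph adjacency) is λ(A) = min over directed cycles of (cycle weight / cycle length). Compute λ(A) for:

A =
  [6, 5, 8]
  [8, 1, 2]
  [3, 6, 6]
λ(A) = 1

Enumerate directed cycles and compute their means (weight / length). Sample:
  cycle 0 → 0: weight = 6, length = 1, mean = 6/1 ≈ 6.000
  cycle 1 → 1: weight = 1, length = 1, mean = 1/1 ≈ 1.000
  cycle 2 → 2: weight = 6, length = 1, mean = 6/1 ≈ 6.000
  cycle 0 → 1 → 0: weight = 13, length = 2, mean = 13/2 ≈ 6.500
  cycle 0 → 2 → 0: weight = 11, length = 2, mean = 11/2 ≈ 5.500
  cycle 1 → 0 → 1: weight = 13, length = 2, mean = 13/2 ≈ 6.500
Minimum mean = 1.000, attained e.g. along the cycle 1 → 1 with weight 1 and length 1. So λ(A) = 1/1 = 1.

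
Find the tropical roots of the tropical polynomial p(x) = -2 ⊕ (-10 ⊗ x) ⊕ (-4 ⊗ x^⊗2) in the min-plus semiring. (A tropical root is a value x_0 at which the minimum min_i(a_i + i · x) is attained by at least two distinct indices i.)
Roots: {-6, 8}

Each tropical root is a break point of the lower envelope of the lines y = a_i + i · x (there are 3 lines, with slopes 0, 1, ..., 2). Only the lines that attain the minimum somewhere contribute to roots; other lines are dominated. Here the surviving (envelope) indices are i = 2, i = 1, i = 0.
Intersections between consecutive envelope lines give the roots: for adjacent envelope indices i < j the intersection is x = (a_i − a_j) / (j − i). Reading off the sorted break points: {-6, 8}.
Verification: at each break x_0, at least two indices attain the minimum of min_i(a_i + i · x_0).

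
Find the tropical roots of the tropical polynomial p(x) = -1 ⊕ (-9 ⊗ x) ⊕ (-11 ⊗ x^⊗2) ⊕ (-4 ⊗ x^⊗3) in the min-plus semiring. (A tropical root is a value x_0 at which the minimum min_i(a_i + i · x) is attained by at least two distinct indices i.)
Roots: {-7, 2, 8}

Each tropical root is a break point of the lower envelope of the lines y = a_i + i · x (there are 4 lines, with slopes 0, 1, ..., 3). Only the lines that attain the minimum somewhere contribute to roots; other lines are dominated. Here the surviving (envelope) indices are i = 3, i = 2, i = 1, i = 0.
Intersections between consecutive envelope lines give the roots: for adjacent envelope indices i < j the intersection is x = (a_i − a_j) / (j − i). Reading off the sorted break points: {-7, 2, 8}.
Verification: at each break x_0, at least two indices attain the minimum of min_i(a_i + i · x_0).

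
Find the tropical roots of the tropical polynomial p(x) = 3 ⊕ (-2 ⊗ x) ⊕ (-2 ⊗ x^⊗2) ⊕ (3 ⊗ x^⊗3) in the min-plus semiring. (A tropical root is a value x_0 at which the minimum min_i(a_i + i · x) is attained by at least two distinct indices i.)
Roots: {-5, 0, 5}

Each tropical root is a break point of the lower envelope of the lines y = a_i + i · x (there are 4 lines, with slopes 0, 1, ..., 3). Only the lines that attain the minimum somewhere contribute to roots; other lines are dominated. Here the surviving (envelope) indices are i = 3, i = 2, i = 1, i = 0.
Intersections between consecutive envelope lines give the roots: for adjacent envelope indices i < j the intersection is x = (a_i − a_j) / (j − i). Reading off the sorted break points: {-5, 0, 5}.
Verification: at each break x_0, at least two indices attain the minimum of min_i(a_i + i · x_0).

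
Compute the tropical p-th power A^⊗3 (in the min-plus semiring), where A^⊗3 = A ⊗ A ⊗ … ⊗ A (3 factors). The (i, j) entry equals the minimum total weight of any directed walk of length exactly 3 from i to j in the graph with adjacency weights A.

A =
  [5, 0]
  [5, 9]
A^⊗3 =
  [10, 5]
  [10, 10]

Each entry (A^⊗3)_ij equals the minimum over all length-3 walks i = v_0 → v_1 → … → v_3 = j of Σ_t A[v_t][v_{t+1}]. For example, for (i, j) = (0, 1) we minimise over 4 possible intermediate vertex sequences; the minimum is 5, attained along the walk 0 → 1 → 0 → 1.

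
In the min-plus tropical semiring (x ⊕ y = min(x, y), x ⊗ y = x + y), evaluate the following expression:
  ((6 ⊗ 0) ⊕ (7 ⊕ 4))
((6 ⊗ 0) ⊕ (7 ⊕ 4)) = 4

Expand innermost to outermost. Recall ⊕ takes the minimum of its arguments and ⊗ takes their sum. Working out the expression ((6 ⊗ 0) ⊕ (7 ⊕ 4)) gives 4.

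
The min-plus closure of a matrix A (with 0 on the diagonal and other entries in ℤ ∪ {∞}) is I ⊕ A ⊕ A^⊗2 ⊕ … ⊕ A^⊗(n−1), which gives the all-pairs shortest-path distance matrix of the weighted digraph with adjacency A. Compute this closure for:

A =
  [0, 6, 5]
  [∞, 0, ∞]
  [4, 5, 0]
Closure =
  [0, 6, 5]
  [∞, 0, ∞]
  [4, 5, 0]

This is the Floyd-Warshall all-pairs shortest-path computation. For each intermediate vertex k = 0, 1, …, 2, update dist[i][j] ← min(dist[i][j], dist[i][k] + dist[k][j]). The final matrix gives, for each (i, j), the minimum total weight of any directed path from i to j (possibly empty when i = j).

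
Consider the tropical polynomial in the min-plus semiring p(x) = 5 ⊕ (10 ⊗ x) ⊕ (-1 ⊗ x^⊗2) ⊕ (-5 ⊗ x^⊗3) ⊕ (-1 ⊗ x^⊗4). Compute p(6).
p(6) = 5

A tropical monomial a ⊗ x^⊗i evaluates to a + i · x. Evaluating each term at x = 6:
  Term 0 contributes 5 + 0 · 6 = 5
  Term 1 contributes 10 + 1 · 6 = 16
  Term 2 contributes -1 + 2 · 6 = 11
  Term 3 contributes -5 + 3 · 6 = 13
  Term 4 contributes -1 + 4 · 6 = 23
p(6) = ⊕ of these = min[5, 16, 11, 13, 23] = 5.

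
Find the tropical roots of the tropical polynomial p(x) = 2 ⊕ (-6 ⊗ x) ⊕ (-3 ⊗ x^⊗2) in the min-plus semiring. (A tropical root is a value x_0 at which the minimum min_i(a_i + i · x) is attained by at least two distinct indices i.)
Roots: {-3, 8}

Each tropical root is a break point of the lower envelope of the lines y = a_i + i · x (there are 3 lines, with slopes 0, 1, ..., 2). Only the lines that attain the minimum somewhere contribute to roots; other lines are dominated. Here the surviving (envelope) indices are i = 2, i = 1, i = 0.
Intersections between consecutive envelope lines give the roots: for adjacent envelope indices i < j the intersection is x = (a_i − a_j) / (j − i). Reading off the sorted break points: {-3, 8}.
Verification: at each break x_0, at least two indices attain the minimum of min_i(a_i + i · x_0).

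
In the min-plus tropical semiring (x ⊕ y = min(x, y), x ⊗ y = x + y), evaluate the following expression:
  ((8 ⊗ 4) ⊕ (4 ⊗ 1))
((8 ⊗ 4) ⊕ (4 ⊗ 1)) = 5

Expand innermost to outermost. Recall ⊕ takes the minimum of its arguments and ⊗ takes their sum. Working out the expression ((8 ⊗ 4) ⊕ (4 ⊗ 1)) gives 5.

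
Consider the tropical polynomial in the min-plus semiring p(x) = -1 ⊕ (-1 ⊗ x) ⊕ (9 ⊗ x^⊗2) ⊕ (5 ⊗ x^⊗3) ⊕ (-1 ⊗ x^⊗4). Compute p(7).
p(7) = -1

A tropical monomial a ⊗ x^⊗i evaluates to a + i · x. Evaluating each term at x = 7:
  Term 0 contributes -1 + 0 · 7 = -1
  Term 1 contributes -1 + 1 · 7 = 6
  Term 2 contributes 9 + 2 · 7 = 23
  Term 3 contributes 5 + 3 · 7 = 26
  Term 4 contributes -1 + 4 · 7 = 27
p(7) = ⊕ of these = min[-1, 6, 23, 26, 27] = -1.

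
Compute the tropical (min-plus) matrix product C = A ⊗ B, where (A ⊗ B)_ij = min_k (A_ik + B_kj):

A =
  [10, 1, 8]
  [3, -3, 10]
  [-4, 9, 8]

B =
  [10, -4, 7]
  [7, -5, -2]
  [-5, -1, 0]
A ⊗ B =
  [3, -4, -1]
  [4, -8, -5]
  [3, -8, 3]

Apply the min-plus product entry-by-entry:
  C[0][0] = min over k of (A[0][0] + B[0][0] = 10 + 10 = 20, A[0][1] + B[1][0] = 1 + 7 = 8, A[0][2] + B[2][0] = 8 + -5 = 3) = 3 (attained at k = 2)
  C[0][1] = min over k of (A[0][0] + B[0][1] = 10 + -4 = 6, A[0][1] + B[1][1] = 1 + -5 = -4, A[0][2] + B[2][1] = 8 + -1 = 7) = -4 (attained at k = 1)
  C[0][2] = min over k of (A[0][0] + B[0][2] = 10 + 7 = 17, A[0][1] + B[1][2] = 1 + -2 = -1, A[0][2] + B[2][2] = 8 + 0 = 8) = -1 (attained at k = 1)
  C[1][0] = min over k of (A[1][0] + B[0][0] = 3 + 10 = 13, A[1][1] + B[1][0] = -3 + 7 = 4, A[1][2] + B[2][0] = 10 + -5 = 5) = 4 (attained at k = 1)
  C[1][1] = min over k of (A[1][0] + B[0][1] = 3 + -4 = -1, A[1][1] + B[1][1] = -3 + -5 = -8, A[1][2] + B[2][1] = 10 + -1 = 9) = -8 (attained at k = 1)
  C[1][2] = min over k of (A[1][0] + B[0][2] = 3 + 7 = 10, A[1][1] + B[1][2] = -3 + -2 = -5, A[1][2] + B[2][2] = 10 + 0 = 10) = -5 (attained at k = 1)
  C[2][0] = min over k of (A[2][0] + B[0][0] = -4 + 10 = 6, A[2][1] + B[1][0] = 9 + 7 = 16, A[2][2] + B[2][0] = 8 + -5 = 3) = 3 (attained at k = 2)
  C[2][1] = min over k of (A[2][0] + B[0][1] = -4 + -4 = -8, A[2][1] + B[1][1] = 9 + -5 = 4, A[2][2] + B[2][1] = 8 + -1 = 7) = -8 (attained at k = 0)
  C[2][2] = min over k of (A[2][0] + B[0][2] = -4 + 7 = 3, A[2][1] + B[1][2] = 9 + -2 = 7, A[2][2] + B[2][2] = 8 + 0 = 8) = 3 (attained at k = 0)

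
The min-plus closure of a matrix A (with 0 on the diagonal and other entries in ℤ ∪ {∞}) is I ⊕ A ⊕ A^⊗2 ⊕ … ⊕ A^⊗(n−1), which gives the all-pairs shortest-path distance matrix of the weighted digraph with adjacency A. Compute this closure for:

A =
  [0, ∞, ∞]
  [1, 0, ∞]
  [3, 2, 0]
Closure =
  [0, ∞, ∞]
  [1, 0, ∞]
  [3, 2, 0]

This is the Floyd-Warshall all-pairs shortest-path computation. For each intermediate vertex k = 0, 1, …, 2, update dist[i][j] ← min(dist[i][j], dist[i][k] + dist[k][j]). The final matrix gives, for each (i, j), the minimum total weight of any directed path from i to j (possibly empty when i = j).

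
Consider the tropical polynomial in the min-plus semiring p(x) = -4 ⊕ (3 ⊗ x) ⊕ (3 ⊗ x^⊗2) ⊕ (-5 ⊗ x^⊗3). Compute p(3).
p(3) = -4

A tropical monomial a ⊗ x^⊗i evaluates to a + i · x. Evaluating each term at x = 3:
  Term 0 contributes -4 + 0 · 3 = -4
  Term 1 contributes 3 + 1 · 3 = 6
  Term 2 contributes 3 + 2 · 3 = 9
  Term 3 contributes -5 + 3 · 3 = 4
p(3) = ⊕ of these = min[-4, 6, 9, 4] = -4.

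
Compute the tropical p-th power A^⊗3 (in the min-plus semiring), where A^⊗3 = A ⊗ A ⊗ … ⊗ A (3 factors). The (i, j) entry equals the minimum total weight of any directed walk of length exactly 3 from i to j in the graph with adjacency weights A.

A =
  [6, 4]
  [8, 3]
A^⊗3 =
  [15, 10]
  [14, 9]

Each entry (A^⊗3)_ij equals the minimum over all length-3 walks i = v_0 → v_1 → … → v_3 = j of Σ_t A[v_t][v_{t+1}]. For example, for (i, j) = (0, 1) we minimise over 4 possible intermediate vertex sequences; the minimum is 10, attained along the walk 0 → 1 → 1 → 1.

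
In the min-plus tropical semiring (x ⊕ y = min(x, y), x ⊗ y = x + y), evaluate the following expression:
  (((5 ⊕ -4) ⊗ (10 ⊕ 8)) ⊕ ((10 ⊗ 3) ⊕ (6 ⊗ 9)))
(((5 ⊕ -4) ⊗ (10 ⊕ 8)) ⊕ ((10 ⊗ 3) ⊕ (6 ⊗ 9))) = 4

Expand innermost to outermost. Recall ⊕ takes the minimum of its arguments and ⊗ takes their sum. Working out the expression (((5 ⊕ -4) ⊗ (10 ⊕ 8)) ⊕ ((10 ⊗ 3) ⊕ (6 ⊗ 9))) gives 4.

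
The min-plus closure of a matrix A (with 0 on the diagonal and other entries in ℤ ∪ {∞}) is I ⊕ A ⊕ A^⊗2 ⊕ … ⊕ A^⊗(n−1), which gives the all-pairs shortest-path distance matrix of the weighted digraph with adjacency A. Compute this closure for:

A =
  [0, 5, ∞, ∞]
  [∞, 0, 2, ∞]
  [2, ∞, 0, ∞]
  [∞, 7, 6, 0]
Closure =
  [0, 5, 7, ∞]
  [4, 0, 2, ∞]
  [2, 7, 0, ∞]
  [8, 7, 6, 0]

This is the Floyd-Warshall all-pairs shortest-path computation. For each intermediate vertex k = 0, 1, …, 3, update dist[i][j] ← min(dist[i][j], dist[i][k] + dist[k][j]). The final matrix gives, for each (i, j), the minimum total weight of any directed path from i to j (possibly empty when i = j).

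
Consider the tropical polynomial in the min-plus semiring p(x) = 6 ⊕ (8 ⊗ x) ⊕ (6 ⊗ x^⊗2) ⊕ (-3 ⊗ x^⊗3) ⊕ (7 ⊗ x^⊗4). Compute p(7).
p(7) = 6

A tropical monomial a ⊗ x^⊗i evaluates to a + i · x. Evaluating each term at x = 7:
  Term 0 contributes 6 + 0 · 7 = 6
  Term 1 contributes 8 + 1 · 7 = 15
  Term 2 contributes 6 + 2 · 7 = 20
  Term 3 contributes -3 + 3 · 7 = 18
  Term 4 contributes 7 + 4 · 7 = 35
p(7) = ⊕ of these = min[6, 15, 20, 18, 35] = 6.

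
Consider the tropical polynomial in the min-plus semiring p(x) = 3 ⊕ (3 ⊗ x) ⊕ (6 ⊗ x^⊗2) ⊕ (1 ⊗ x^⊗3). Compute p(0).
p(0) = 1

A tropical monomial a ⊗ x^⊗i evaluates to a + i · x. Evaluating each term at x = 0:
  Term 0 contributes 3 + 0 · 0 = 3
  Term 1 contributes 3 + 1 · 0 = 3
  Term 2 contributes 6 + 2 · 0 = 6
  Term 3 contributes 1 + 3 · 0 = 1
p(0) = ⊕ of these = min[3, 3, 6, 1] = 1.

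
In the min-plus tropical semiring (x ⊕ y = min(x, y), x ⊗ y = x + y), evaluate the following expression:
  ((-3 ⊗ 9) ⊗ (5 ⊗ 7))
((-3 ⊗ 9) ⊗ (5 ⊗ 7)) = 18

Expand innermost to outermost. Recall ⊕ takes the minimum of its arguments and ⊗ takes their sum. Working out the expression ((-3 ⊗ 9) ⊗ (5 ⊗ 7)) gives 18.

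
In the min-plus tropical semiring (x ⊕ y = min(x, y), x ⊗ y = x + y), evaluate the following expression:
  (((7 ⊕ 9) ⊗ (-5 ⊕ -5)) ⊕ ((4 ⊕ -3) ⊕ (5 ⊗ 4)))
(((7 ⊕ 9) ⊗ (-5 ⊕ -5)) ⊕ ((4 ⊕ -3) ⊕ (5 ⊗ 4))) = -3

Expand innermost to outermost. Recall ⊕ takes the minimum of its arguments and ⊗ takes their sum. Working out the expression (((7 ⊕ 9) ⊗ (-5 ⊕ -5)) ⊕ ((4 ⊕ -3) ⊕ (5 ⊗ 4))) gives -3.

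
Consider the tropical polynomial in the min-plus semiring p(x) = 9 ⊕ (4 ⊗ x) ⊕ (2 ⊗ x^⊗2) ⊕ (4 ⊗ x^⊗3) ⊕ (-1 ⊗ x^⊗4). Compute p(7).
p(7) = 9

A tropical monomial a ⊗ x^⊗i evaluates to a + i · x. Evaluating each term at x = 7:
  Term 0 contributes 9 + 0 · 7 = 9
  Term 1 contributes 4 + 1 · 7 = 11
  Term 2 contributes 2 + 2 · 7 = 16
  Term 3 contributes 4 + 3 · 7 = 25
  Term 4 contributes -1 + 4 · 7 = 27
p(7) = ⊕ of these = min[9, 11, 16, 25, 27] = 9.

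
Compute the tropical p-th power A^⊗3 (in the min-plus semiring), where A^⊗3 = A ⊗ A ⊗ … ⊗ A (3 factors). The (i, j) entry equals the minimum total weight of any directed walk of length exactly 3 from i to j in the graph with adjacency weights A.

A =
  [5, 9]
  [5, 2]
A^⊗3 =
  [15, 13]
  [9, 6]

Each entry (A^⊗3)_ij equals the minimum over all length-3 walks i = v_0 → v_1 → … → v_3 = j of Σ_t A[v_t][v_{t+1}]. For example, for (i, j) = (0, 1) we minimise over 4 possible intermediate vertex sequences; the minimum is 13, attained along the walk 0 → 1 → 1 → 1.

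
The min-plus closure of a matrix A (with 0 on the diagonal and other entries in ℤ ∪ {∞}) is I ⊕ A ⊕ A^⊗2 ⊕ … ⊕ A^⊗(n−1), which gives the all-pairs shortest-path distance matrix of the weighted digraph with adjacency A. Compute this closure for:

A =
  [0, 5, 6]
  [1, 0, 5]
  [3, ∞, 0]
Closure =
  [0, 5, 6]
  [1, 0, 5]
  [3, 8, 0]

This is the Floyd-Warshall all-pairs shortest-path computation. For each intermediate vertex k = 0, 1, …, 2, update dist[i][j] ← min(dist[i][j], dist[i][k] + dist[k][j]). The final matrix gives, for each (i, j), the minimum total weight of any directed path from i to j (possibly empty when i = j).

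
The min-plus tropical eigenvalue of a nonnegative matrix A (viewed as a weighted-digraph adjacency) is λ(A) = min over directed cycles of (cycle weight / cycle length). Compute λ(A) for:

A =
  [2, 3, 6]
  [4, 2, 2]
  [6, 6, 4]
λ(A) = 2

Enumerate directed cycles and compute their means (weight / length). Sample:
  cycle 0 → 0: weight = 2, length = 1, mean = 2/1 ≈ 2.000
  cycle 1 → 1: weight = 2, length = 1, mean = 2/1 ≈ 2.000
  cycle 2 → 2: weight = 4, length = 1, mean = 4/1 ≈ 4.000
  cycle 0 → 1 → 0: weight = 7, length = 2, mean = 7/2 ≈ 3.500
  cycle 0 → 2 → 0: weight = 12, length = 2, mean = 12/2 ≈ 6.000
  cycle 1 → 0 → 1: weight = 7, length = 2, mean = 7/2 ≈ 3.500
Minimum mean = 2.000, attained e.g. along the cycle 0 → 0 with weight 2 and length 1. So λ(A) = 2/1 = 2.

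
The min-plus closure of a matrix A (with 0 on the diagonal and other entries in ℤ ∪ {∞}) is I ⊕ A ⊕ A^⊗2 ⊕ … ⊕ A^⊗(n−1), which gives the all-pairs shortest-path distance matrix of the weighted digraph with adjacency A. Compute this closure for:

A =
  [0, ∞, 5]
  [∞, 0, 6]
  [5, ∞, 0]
Closure =
  [0, ∞, 5]
  [11, 0, 6]
  [5, ∞, 0]

This is the Floyd-Warshall all-pairs shortest-path computation. For each intermediate vertex k = 0, 1, …, 2, update dist[i][j] ← min(dist[i][j], dist[i][k] + dist[k][j]). The final matrix gives, for each (i, j), the minimum total weight of any directed path from i to j (possibly empty when i = j).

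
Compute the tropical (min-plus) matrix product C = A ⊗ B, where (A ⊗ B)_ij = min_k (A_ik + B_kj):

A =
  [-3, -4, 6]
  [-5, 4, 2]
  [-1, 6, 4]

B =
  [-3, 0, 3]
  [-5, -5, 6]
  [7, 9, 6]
A ⊗ B =
  [-9, -9, 0]
  [-8, -5, -2]
  [-4, -1, 2]

Apply the min-plus product entry-by-entry:
  C[0][0] = min over k of (A[0][0] + B[0][0] = -3 + -3 = -6, A[0][1] + B[1][0] = -4 + -5 = -9, A[0][2] + B[2][0] = 6 + 7 = 13) = -9 (attained at k = 1)
  C[0][1] = min over k of (A[0][0] + B[0][1] = -3 + 0 = -3, A[0][1] + B[1][1] = -4 + -5 = -9, A[0][2] + B[2][1] = 6 + 9 = 15) = -9 (attained at k = 1)
  C[0][2] = min over k of (A[0][0] + B[0][2] = -3 + 3 = 0, A[0][1] + B[1][2] = -4 + 6 = 2, A[0][2] + B[2][2] = 6 + 6 = 12) = 0 (attained at k = 0)
  C[1][0] = min over k of (A[1][0] + B[0][0] = -5 + -3 = -8, A[1][1] + B[1][0] = 4 + -5 = -1, A[1][2] + B[2][0] = 2 + 7 = 9) = -8 (attained at k = 0)
  C[1][1] = min over k of (A[1][0] + B[0][1] = -5 + 0 = -5, A[1][1] + B[1][1] = 4 + -5 = -1, A[1][2] + B[2][1] = 2 + 9 = 11) = -5 (attained at k = 0)
  C[1][2] = min over k of (A[1][0] + B[0][2] = -5 + 3 = -2, A[1][1] + B[1][2] = 4 + 6 = 10, A[1][2] + B[2][2] = 2 + 6 = 8) = -2 (attained at k = 0)
  C[2][0] = min over k of (A[2][0] + B[0][0] = -1 + -3 = -4, A[2][1] + B[1][0] = 6 + -5 = 1, A[2][2] + B[2][0] = 4 + 7 = 11) = -4 (attained at k = 0)
  C[2][1] = min over k of (A[2][0] + B[0][1] = -1 + 0 = -1, A[2][1] + B[1][1] = 6 + -5 = 1, A[2][2] + B[2][1] = 4 + 9 = 13) = -1 (attained at k = 0)
  C[2][2] = min over k of (A[2][0] + B[0][2] = -1 + 3 = 2, A[2][1] + B[1][2] = 6 + 6 = 12, A[2][2] + B[2][2] = 4 + 6 = 10) = 2 (attained at k = 0)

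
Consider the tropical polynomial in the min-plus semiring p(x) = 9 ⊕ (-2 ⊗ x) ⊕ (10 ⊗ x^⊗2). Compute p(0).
p(0) = -2

A tropical monomial a ⊗ x^⊗i evaluates to a + i · x. Evaluating each term at x = 0:
  Term 0 contributes 9 + 0 · 0 = 9
  Term 1 contributes -2 + 1 · 0 = -2
  Term 2 contributes 10 + 2 · 0 = 10
p(0) = ⊕ of these = min[9, -2, 10] = -2.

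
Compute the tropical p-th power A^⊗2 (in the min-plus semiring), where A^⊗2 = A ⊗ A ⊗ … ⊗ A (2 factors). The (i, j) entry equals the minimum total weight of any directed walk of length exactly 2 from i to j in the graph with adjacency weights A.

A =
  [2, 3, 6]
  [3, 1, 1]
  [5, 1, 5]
A^⊗2 =
  [4, 4, 4]
  [4, 2, 2]
  [4, 2, 2]

Each entry (A^⊗2)_ij equals the minimum over all length-2 walks i = v_0 → v_1 → … → v_2 = j of Σ_t A[v_t][v_{t+1}]. For example, for (i, j) = (0, 2) we minimise over 3 possible intermediate vertex sequences; the minimum is 4, attained along the walk 0 → 1 → 2.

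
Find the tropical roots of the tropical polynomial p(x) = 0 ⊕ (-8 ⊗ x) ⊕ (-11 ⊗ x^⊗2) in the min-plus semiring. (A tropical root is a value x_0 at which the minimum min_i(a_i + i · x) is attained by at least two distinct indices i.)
Roots: {3, 8}

Each tropical root is a break point of the lower envelope of the lines y = a_i + i · x (there are 3 lines, with slopes 0, 1, ..., 2). Only the lines that attain the minimum somewhere contribute to roots; other lines are dominated. Here the surviving (envelope) indices are i = 2, i = 1, i = 0.
Intersections between consecutive envelope lines give the roots: for adjacent envelope indices i < j the intersection is x = (a_i − a_j) / (j − i). Reading off the sorted break points: {3, 8}.
Verification: at each break x_0, at least two indices attain the minimum of min_i(a_i + i · x_0).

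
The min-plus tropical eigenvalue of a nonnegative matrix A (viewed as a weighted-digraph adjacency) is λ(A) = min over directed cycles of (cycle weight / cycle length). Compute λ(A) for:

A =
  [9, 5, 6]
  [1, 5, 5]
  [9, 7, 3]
λ(A) = 3

Enumerate directed cycles and compute their means (weight / length). Sample:
  cycle 0 → 0: weight = 9, length = 1, mean = 9/1 ≈ 9.000
  cycle 1 → 1: weight = 5, length = 1, mean = 5/1 ≈ 5.000
  cycle 2 → 2: weight = 3, length = 1, mean = 3/1 ≈ 3.000
  cycle 0 → 1 → 0: weight = 6, length = 2, mean = 6/2 ≈ 3.000
  cycle 0 → 2 → 0: weight = 15, length = 2, mean = 15/2 ≈ 7.500
  cycle 1 → 0 → 1: weight = 6, length = 2, mean = 6/2 ≈ 3.000
Minimum mean = 3.000, attained e.g. along the cycle 2 → 2 with weight 3 and length 1. So λ(A) = 3/1 = 3.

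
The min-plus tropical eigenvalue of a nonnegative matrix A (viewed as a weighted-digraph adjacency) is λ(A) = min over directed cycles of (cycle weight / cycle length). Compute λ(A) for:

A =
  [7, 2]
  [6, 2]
λ(A) = 2

Enumerate directed cycles and compute their means (weight / length). Sample:
  cycle 0 → 0: weight = 7, length = 1, mean = 7/1 ≈ 7.000
  cycle 1 → 1: weight = 2, length = 1, mean = 2/1 ≈ 2.000
  cycle 0 → 1 → 0: weight = 8, length = 2, mean = 8/2 ≈ 4.000
  cycle 1 → 0 → 1: weight = 8, length = 2, mean = 8/2 ≈ 4.000
Minimum mean = 2.000, attained e.g. along the cycle 1 → 1 with weight 2 and length 1. So λ(A) = 2/1 = 2.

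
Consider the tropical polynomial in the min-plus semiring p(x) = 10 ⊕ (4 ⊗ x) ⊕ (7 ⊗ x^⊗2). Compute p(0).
p(0) = 4

A tropical monomial a ⊗ x^⊗i evaluates to a + i · x. Evaluating each term at x = 0:
  Term 0 contributes 10 + 0 · 0 = 10
  Term 1 contributes 4 + 1 · 0 = 4
  Term 2 contributes 7 + 2 · 0 = 7
p(0) = ⊕ of these = min[10, 4, 7] = 4.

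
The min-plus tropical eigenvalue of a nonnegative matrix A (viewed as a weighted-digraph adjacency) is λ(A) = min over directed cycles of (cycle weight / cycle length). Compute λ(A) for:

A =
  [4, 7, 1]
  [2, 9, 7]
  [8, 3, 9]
λ(A) = 2

Enumerate directed cycles and compute their means (weight / length). Sample:
  cycle 0 → 0: weight = 4, length = 1, mean = 4/1 ≈ 4.000
  cycle 1 → 1: weight = 9, length = 1, mean = 9/1 ≈ 9.000
  cycle 2 → 2: weight = 9, length = 1, mean = 9/1 ≈ 9.000
  cycle 0 → 1 → 0: weight = 9, length = 2, mean = 9/2 ≈ 4.500
  cycle 0 → 2 → 0: weight = 9, length = 2, mean = 9/2 ≈ 4.500
  cycle 1 → 0 → 1: weight = 9, length = 2, mean = 9/2 ≈ 4.500
Minimum mean = 2.000, attained e.g. along the cycle 0 → 2 → 1 → 0 with weight 6 and length 3. So λ(A) = 6/3 = 2.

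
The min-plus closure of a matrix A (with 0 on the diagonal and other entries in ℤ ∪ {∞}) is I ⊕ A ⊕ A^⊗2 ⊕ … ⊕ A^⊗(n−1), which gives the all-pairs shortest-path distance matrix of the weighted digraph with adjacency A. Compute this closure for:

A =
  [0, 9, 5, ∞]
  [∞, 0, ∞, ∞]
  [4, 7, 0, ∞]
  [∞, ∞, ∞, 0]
Closure =
  [0, 9, 5, ∞]
  [∞, 0, ∞, ∞]
  [4, 7, 0, ∞]
  [∞, ∞, ∞, 0]

This is the Floyd-Warshall all-pairs shortest-path computation. For each intermediate vertex k = 0, 1, …, 3, update dist[i][j] ← min(dist[i][j], dist[i][k] + dist[k][j]). The final matrix gives, for each (i, j), the minimum total weight of any directed path from i to j (possibly empty when i = j).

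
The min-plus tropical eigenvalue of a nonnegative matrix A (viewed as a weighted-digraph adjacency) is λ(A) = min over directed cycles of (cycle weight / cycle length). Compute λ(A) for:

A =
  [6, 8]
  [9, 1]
λ(A) = 1

Enumerate directed cycles and compute their means (weight / length). Sample:
  cycle 0 → 0: weight = 6, length = 1, mean = 6/1 ≈ 6.000
  cycle 1 → 1: weight = 1, length = 1, mean = 1/1 ≈ 1.000
  cycle 0 → 1 → 0: weight = 17, length = 2, mean = 17/2 ≈ 8.500
  cycle 1 → 0 → 1: weight = 17, length = 2, mean = 17/2 ≈ 8.500
Minimum mean = 1.000, attained e.g. along the cycle 1 → 1 with weight 1 and length 1. So λ(A) = 1/1 = 1.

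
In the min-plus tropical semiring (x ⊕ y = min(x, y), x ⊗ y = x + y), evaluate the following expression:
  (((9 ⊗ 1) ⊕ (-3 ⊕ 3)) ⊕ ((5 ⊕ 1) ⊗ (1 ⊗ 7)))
(((9 ⊗ 1) ⊕ (-3 ⊕ 3)) ⊕ ((5 ⊕ 1) ⊗ (1 ⊗ 7))) = -3

Expand innermost to outermost. Recall ⊕ takes the minimum of its arguments and ⊗ takes their sum. Working out the expression (((9 ⊗ 1) ⊕ (-3 ⊕ 3)) ⊕ ((5 ⊕ 1) ⊗ (1 ⊗ 7))) gives -3.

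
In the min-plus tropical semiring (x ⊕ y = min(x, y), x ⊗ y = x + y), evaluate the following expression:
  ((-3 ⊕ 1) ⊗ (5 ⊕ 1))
((-3 ⊕ 1) ⊗ (5 ⊕ 1)) = -2

Expand innermost to outermost. Recall ⊕ takes the minimum of its arguments and ⊗ takes their sum. Working out the expression ((-3 ⊕ 1) ⊗ (5 ⊕ 1)) gives -2.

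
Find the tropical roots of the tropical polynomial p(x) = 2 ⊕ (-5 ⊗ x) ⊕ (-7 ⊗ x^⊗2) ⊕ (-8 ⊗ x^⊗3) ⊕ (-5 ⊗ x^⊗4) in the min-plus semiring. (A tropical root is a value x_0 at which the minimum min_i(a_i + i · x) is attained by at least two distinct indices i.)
Roots: {-3, 1, 2, 7}

Each tropical root is a break point of the lower envelope of the lines y = a_i + i · x (there are 5 lines, with slopes 0, 1, ..., 4). Only the lines that attain the minimum somewhere contribute to roots; other lines are dominated. Here the surviving (envelope) indices are i = 4, i = 3, i = 2, i = 1, i = 0.
Intersections between consecutive envelope lines give the roots: for adjacent envelope indices i < j the intersection is x = (a_i − a_j) / (j − i). Reading off the sorted break points: {-3, 1, 2, 7}.
Verification: at each break x_0, at least two indices attain the minimum of min_i(a_i + i · x_0).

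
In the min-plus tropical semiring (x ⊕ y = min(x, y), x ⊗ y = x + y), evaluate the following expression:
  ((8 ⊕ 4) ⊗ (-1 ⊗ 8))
((8 ⊕ 4) ⊗ (-1 ⊗ 8)) = 11

Expand innermost to outermost. Recall ⊕ takes the minimum of its arguments and ⊗ takes their sum. Working out the expression ((8 ⊕ 4) ⊗ (-1 ⊗ 8)) gives 11.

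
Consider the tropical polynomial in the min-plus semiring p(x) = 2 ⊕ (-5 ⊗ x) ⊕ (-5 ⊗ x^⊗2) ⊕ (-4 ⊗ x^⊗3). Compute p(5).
p(5) = 0

A tropical monomial a ⊗ x^⊗i evaluates to a + i · x. Evaluating each term at x = 5:
  Term 0 contributes 2 + 0 · 5 = 2
  Term 1 contributes -5 + 1 · 5 = 0
  Term 2 contributes -5 + 2 · 5 = 5
  Term 3 contributes -4 + 3 · 5 = 11
p(5) = ⊕ of these = min[2, 0, 5, 11] = 0.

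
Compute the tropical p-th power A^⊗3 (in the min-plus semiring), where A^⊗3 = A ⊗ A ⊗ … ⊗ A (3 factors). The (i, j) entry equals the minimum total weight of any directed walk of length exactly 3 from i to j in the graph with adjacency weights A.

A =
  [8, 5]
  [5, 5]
A^⊗3 =
  [15, 15]
  [15, 15]

Each entry (A^⊗3)_ij equals the minimum over all length-3 walks i = v_0 → v_1 → … → v_3 = j of Σ_t A[v_t][v_{t+1}]. For example, for (i, j) = (0, 1) we minimise over 4 possible intermediate vertex sequences; the minimum is 15, attained along the walk 0 → 1 → 0 → 1.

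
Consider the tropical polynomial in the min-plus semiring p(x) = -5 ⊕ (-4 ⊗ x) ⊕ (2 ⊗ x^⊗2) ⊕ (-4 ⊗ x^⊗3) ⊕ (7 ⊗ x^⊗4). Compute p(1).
p(1) = -5

A tropical monomial a ⊗ x^⊗i evaluates to a + i · x. Evaluating each term at x = 1:
  Term 0 contributes -5 + 0 · 1 = -5
  Term 1 contributes -4 + 1 · 1 = -3
  Term 2 contributes 2 + 2 · 1 = 4
  Term 3 contributes -4 + 3 · 1 = -1
  Term 4 contributes 7 + 4 · 1 = 11
p(1) = ⊕ of these = min[-5, -3, 4, -1, 11] = -5.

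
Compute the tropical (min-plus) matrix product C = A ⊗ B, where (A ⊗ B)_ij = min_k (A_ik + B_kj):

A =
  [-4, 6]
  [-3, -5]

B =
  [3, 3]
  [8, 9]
A ⊗ B =
  [-1, -1]
  [0, 0]

Apply the min-plus product entry-by-entry:
  C[0][0] = min over k of (A[0][0] + B[0][0] = -4 + 3 = -1, A[0][1] + B[1][0] = 6 + 8 = 14) = -1 (attained at k = 0)
  C[0][1] = min over k of (A[0][0] + B[0][1] = -4 + 3 = -1, A[0][1] + B[1][1] = 6 + 9 = 15) = -1 (attained at k = 0)
  C[1][0] = min over k of (A[1][0] + B[0][0] = -3 + 3 = 0, A[1][1] + B[1][0] = -5 + 8 = 3) = 0 (attained at k = 0)
  C[1][1] = min over k of (A[1][0] + B[0][1] = -3 + 3 = 0, A[1][1] + B[1][1] = -5 + 9 = 4) = 0 (attained at k = 0)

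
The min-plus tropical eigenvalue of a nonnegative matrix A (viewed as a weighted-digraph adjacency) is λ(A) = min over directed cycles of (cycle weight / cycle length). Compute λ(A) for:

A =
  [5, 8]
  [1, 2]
λ(A) = 2

Enumerate directed cycles and compute their means (weight / length). Sample:
  cycle 0 → 0: weight = 5, length = 1, mean = 5/1 ≈ 5.000
  cycle 1 → 1: weight = 2, length = 1, mean = 2/1 ≈ 2.000
  cycle 0 → 1 → 0: weight = 9, length = 2, mean = 9/2 ≈ 4.500
  cycle 1 → 0 → 1: weight = 9, length = 2, mean = 9/2 ≈ 4.500
Minimum mean = 2.000, attained e.g. along the cycle 1 → 1 with weight 2 and length 1. So λ(A) = 2/1 = 2.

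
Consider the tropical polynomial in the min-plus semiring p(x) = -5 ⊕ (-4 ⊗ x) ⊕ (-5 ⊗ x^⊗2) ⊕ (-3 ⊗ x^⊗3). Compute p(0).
p(0) = -5

A tropical monomial a ⊗ x^⊗i evaluates to a + i · x. Evaluating each term at x = 0:
  Term 0 contributes -5 + 0 · 0 = -5
  Term 1 contributes -4 + 1 · 0 = -4
  Term 2 contributes -5 + 2 · 0 = -5
  Term 3 contributes -3 + 3 · 0 = -3
p(0) = ⊕ of these = min[-5, -4, -5, -3] = -5.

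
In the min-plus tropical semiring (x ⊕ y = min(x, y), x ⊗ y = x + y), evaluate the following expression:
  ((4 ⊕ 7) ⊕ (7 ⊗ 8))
((4 ⊕ 7) ⊕ (7 ⊗ 8)) = 4

Expand innermost to outermost. Recall ⊕ takes the minimum of its arguments and ⊗ takes their sum. Working out the expression ((4 ⊕ 7) ⊕ (7 ⊗ 8)) gives 4.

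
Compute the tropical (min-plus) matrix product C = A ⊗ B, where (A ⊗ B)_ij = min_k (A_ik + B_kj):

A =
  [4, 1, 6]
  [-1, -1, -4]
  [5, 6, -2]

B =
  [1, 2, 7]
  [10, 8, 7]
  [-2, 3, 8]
A ⊗ B =
  [4, 6, 8]
  [-6, -1, 4]
  [-4, 1, 6]

Apply the min-plus product entry-by-entry:
  C[0][0] = min over k of (A[0][0] + B[0][0] = 4 + 1 = 5, A[0][1] + B[1][0] = 1 + 10 = 11, A[0][2] + B[2][0] = 6 + -2 = 4) = 4 (attained at k = 2)
  C[0][1] = min over k of (A[0][0] + B[0][1] = 4 + 2 = 6, A[0][1] + B[1][1] = 1 + 8 = 9, A[0][2] + B[2][1] = 6 + 3 = 9) = 6 (attained at k = 0)
  C[0][2] = min over k of (A[0][0] + B[0][2] = 4 + 7 = 11, A[0][1] + B[1][2] = 1 + 7 = 8, A[0][2] + B[2][2] = 6 + 8 = 14) = 8 (attained at k = 1)
  C[1][0] = min over k of (A[1][0] + B[0][0] = -1 + 1 = 0, A[1][1] + B[1][0] = -1 + 10 = 9, A[1][2] + B[2][0] = -4 + -2 = -6) = -6 (attained at k = 2)
  C[1][1] = min over k of (A[1][0] + B[0][1] = -1 + 2 = 1, A[1][1] + B[1][1] = -1 + 8 = 7, A[1][2] + B[2][1] = -4 + 3 = -1) = -1 (attained at k = 2)
  C[1][2] = min over k of (A[1][0] + B[0][2] = -1 + 7 = 6, A[1][1] + B[1][2] = -1 + 7 = 6, A[1][2] + B[2][2] = -4 + 8 = 4) = 4 (attained at k = 2)
  C[2][0] = min over k of (A[2][0] + B[0][0] = 5 + 1 = 6, A[2][1] + B[1][0] = 6 + 10 = 16, A[2][2] + B[2][0] = -2 + -2 = -4) = -4 (attained at k = 2)
  C[2][1] = min over k of (A[2][0] + B[0][1] = 5 + 2 = 7, A[2][1] + B[1][1] = 6 + 8 = 14, A[2][2] + B[2][1] = -2 + 3 = 1) = 1 (attained at k = 2)
  C[2][2] = min over k of (A[2][0] + B[0][2] = 5 + 7 = 12, A[2][1] + B[1][2] = 6 + 7 = 13, A[2][2] + B[2][2] = -2 + 8 = 6) = 6 (attained at k = 2)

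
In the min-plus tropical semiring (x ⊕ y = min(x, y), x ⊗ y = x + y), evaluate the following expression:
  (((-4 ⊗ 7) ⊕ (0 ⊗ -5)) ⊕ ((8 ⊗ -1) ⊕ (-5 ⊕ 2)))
(((-4 ⊗ 7) ⊕ (0 ⊗ -5)) ⊕ ((8 ⊗ -1) ⊕ (-5 ⊕ 2))) = -5

Expand innermost to outermost. Recall ⊕ takes the minimum of its arguments and ⊗ takes their sum. Working out the expression (((-4 ⊗ 7) ⊕ (0 ⊗ -5)) ⊕ ((8 ⊗ -1) ⊕ (-5 ⊕ 2))) gives -5.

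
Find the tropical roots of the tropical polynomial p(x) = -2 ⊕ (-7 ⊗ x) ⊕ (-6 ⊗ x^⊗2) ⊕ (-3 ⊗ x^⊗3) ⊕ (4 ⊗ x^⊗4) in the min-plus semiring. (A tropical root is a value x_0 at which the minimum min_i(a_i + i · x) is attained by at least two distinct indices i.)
Roots: {-7, -3, -1, 5}

Each tropical root is a break point of the lower envelope of the lines y = a_i + i · x (there are 5 lines, with slopes 0, 1, ..., 4). Only the lines that attain the minimum somewhere contribute to roots; other lines are dominated. Here the surviving (envelope) indices are i = 4, i = 3, i = 2, i = 1, i = 0.
Intersections between consecutive envelope lines give the roots: for adjacent envelope indices i < j the intersection is x = (a_i − a_j) / (j − i). Reading off the sorted break points: {-7, -3, -1, 5}.
Verification: at each break x_0, at least two indices attain the minimum of min_i(a_i + i · x_0).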